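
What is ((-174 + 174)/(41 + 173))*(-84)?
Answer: 0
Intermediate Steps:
((-174 + 174)/(41 + 173))*(-84) = (0/214)*(-84) = (0*(1/214))*(-84) = 0*(-84) = 0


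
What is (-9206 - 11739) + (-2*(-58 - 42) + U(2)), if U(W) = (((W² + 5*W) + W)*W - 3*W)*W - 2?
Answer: -20695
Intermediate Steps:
U(W) = -2 + W*(-3*W + W*(W² + 6*W)) (U(W) = ((W² + 6*W)*W - 3*W)*W - 2 = (W*(W² + 6*W) - 3*W)*W - 2 = (-3*W + W*(W² + 6*W))*W - 2 = W*(-3*W + W*(W² + 6*W)) - 2 = -2 + W*(-3*W + W*(W² + 6*W)))
(-9206 - 11739) + (-2*(-58 - 42) + U(2)) = (-9206 - 11739) + (-2*(-58 - 42) + (-2 + 2⁴ - 3*2² + 6*2³)) = -20945 + (-2*(-100) + (-2 + 16 - 3*4 + 6*8)) = -20945 + (200 + (-2 + 16 - 12 + 48)) = -20945 + (200 + 50) = -20945 + 250 = -20695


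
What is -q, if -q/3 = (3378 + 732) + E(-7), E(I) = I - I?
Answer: 12330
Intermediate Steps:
E(I) = 0
q = -12330 (q = -3*((3378 + 732) + 0) = -3*(4110 + 0) = -3*4110 = -12330)
-q = -1*(-12330) = 12330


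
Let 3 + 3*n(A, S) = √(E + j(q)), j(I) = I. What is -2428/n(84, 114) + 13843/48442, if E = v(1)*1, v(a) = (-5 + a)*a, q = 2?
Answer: 1058706857/532862 + 7284*I*√2/11 ≈ 1986.8 + 936.47*I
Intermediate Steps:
v(a) = a*(-5 + a)
E = -4 (E = (1*(-5 + 1))*1 = (1*(-4))*1 = -4*1 = -4)
n(A, S) = -1 + I*√2/3 (n(A, S) = -1 + √(-4 + 2)/3 = -1 + √(-2)/3 = -1 + (I*√2)/3 = -1 + I*√2/3)
-2428/n(84, 114) + 13843/48442 = -2428/(-1 + I*√2/3) + 13843/48442 = 13843/48442 - 2428/(-1 + I*√2/3)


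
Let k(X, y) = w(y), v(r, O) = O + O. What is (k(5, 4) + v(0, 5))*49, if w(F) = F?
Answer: 686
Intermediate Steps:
v(r, O) = 2*O
k(X, y) = y
(k(5, 4) + v(0, 5))*49 = (4 + 2*5)*49 = (4 + 10)*49 = 14*49 = 686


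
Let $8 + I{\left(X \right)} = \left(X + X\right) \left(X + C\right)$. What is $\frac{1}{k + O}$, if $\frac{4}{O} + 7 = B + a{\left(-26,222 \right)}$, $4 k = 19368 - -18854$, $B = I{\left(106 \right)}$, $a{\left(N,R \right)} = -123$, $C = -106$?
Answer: $\frac{138}{1318655} \approx 0.00010465$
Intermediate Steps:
$I{\left(X \right)} = -8 + 2 X \left(-106 + X\right)$ ($I{\left(X \right)} = -8 + \left(X + X\right) \left(X - 106\right) = -8 + 2 X \left(-106 + X\right)$)
$B = -8$ ($B = -8 - 22472 + 2 \cdot 106^{2} = -8 - 22472 + 2 \cdot 11236 = -8 - 22472 + 22472 = -8$)
$k = \frac{19111}{2}$ ($k = \frac{19368 - -18854}{4} = \frac{19368 + 18854}{4} = \frac{1}{4} \cdot 38222 = \frac{19111}{2} \approx 9555.5$)
$O = - \frac{2}{69}$ ($O = \frac{4}{-7 - 131} = \frac{4}{-138} = 4 \left(- \frac{1}{138}\right) = - \frac{2}{69} \approx -0.028986$)
$\frac{1}{k + O} = \frac{1}{\frac{19111}{2} - \frac{2}{69}} = \frac{1}{\frac{1318655}{138}} = \frac{138}{1318655}$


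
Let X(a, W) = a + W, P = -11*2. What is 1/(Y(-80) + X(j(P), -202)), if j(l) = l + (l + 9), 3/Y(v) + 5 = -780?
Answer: -785/186048 ≈ -0.0042193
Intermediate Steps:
P = -22
Y(v) = -3/785 (Y(v) = 3/(-5 - 780) = 3/(-785) = 3*(-1/785) = -3/785)
j(l) = 9 + 2*l (j(l) = l + (9 + l) = 9 + 2*l)
X(a, W) = W + a
1/(Y(-80) + X(j(P), -202)) = 1/(-3/785 + (-202 + (9 + 2*(-22)))) = 1/(-3/785 + (-202 + (9 - 44))) = 1/(-3/785 + (-202 - 35)) = 1/(-3/785 - 237) = 1/(-186048/785) = -785/186048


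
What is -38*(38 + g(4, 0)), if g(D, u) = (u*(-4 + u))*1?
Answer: -1444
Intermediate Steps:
g(D, u) = u*(-4 + u)
-38*(38 + g(4, 0)) = -38*(38 + 0*(-4 + 0)) = -38*(38 + 0*(-4)) = -38*(38 + 0) = -38*38 = -1444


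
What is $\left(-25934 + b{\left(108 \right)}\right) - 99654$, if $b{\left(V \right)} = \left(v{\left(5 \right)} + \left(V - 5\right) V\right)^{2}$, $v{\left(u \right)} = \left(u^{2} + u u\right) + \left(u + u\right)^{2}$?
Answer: $126977488$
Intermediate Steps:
$v{\left(u \right)} = 6 u^{2}$ ($v{\left(u \right)} = \left(u^{2} + u^{2}\right) + \left(2 u\right)^{2} = 2 u^{2} + 4 u^{2} = 6 u^{2}$)
$b{\left(V \right)} = \left(150 + V \left(-5 + V\right)\right)^{2}$ ($b{\left(V \right)} = \left(6 \cdot 5^{2} + \left(V - 5\right) V\right)^{2} = \left(6 \cdot 25 + \left(-5 + V\right) V\right)^{2} = \left(150 + V \left(-5 + V\right)\right)^{2}$)
$\left(-25934 + b{\left(108 \right)}\right) - 99654 = \left(-25934 + \left(150 + 108^{2} - 540\right)^{2}\right) - 99654 = \left(-25934 + \left(150 + 11664 - 540\right)^{2}\right) - 99654 = \left(-25934 + 11274^{2}\right) - 99654 = \left(-25934 + 127103076\right) - 99654 = 127077142 - 99654 = 126977488$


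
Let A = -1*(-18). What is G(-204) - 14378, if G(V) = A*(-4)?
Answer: -14450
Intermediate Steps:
A = 18
G(V) = -72 (G(V) = 18*(-4) = -72)
G(-204) - 14378 = -72 - 14378 = -14450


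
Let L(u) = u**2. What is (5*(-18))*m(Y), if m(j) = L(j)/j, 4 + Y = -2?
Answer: 540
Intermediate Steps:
Y = -6 (Y = -4 - 2 = -6)
m(j) = j (m(j) = j**2/j = j)
(5*(-18))*m(Y) = (5*(-18))*(-6) = -90*(-6) = 540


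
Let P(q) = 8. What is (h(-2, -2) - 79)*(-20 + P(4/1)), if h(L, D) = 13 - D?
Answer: 768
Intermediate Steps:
(h(-2, -2) - 79)*(-20 + P(4/1)) = ((13 - 1*(-2)) - 79)*(-20 + 8) = ((13 + 2) - 79)*(-12) = (15 - 79)*(-12) = -64*(-12) = 768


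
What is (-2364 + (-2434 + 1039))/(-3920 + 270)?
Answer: 3759/3650 ≈ 1.0299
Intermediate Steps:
(-2364 + (-2434 + 1039))/(-3920 + 270) = (-2364 - 1395)/(-3650) = -3759*(-1/3650) = 3759/3650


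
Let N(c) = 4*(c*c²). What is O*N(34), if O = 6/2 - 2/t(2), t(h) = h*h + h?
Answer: 1257728/3 ≈ 4.1924e+5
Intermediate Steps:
t(h) = h + h² (t(h) = h² + h = h + h²)
N(c) = 4*c³
O = 8/3 (O = 6/2 - 2*1/(2*(1 + 2)) = 6*(½) - 2/(2*3) = 3 - 2/6 = 3 - 2*⅙ = 3 - ⅓ = 8/3 ≈ 2.6667)
O*N(34) = 8*(4*34³)/3 = 8*(4*39304)/3 = (8/3)*157216 = 1257728/3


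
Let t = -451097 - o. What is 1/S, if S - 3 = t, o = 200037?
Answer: -1/651131 ≈ -1.5358e-6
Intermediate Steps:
t = -651134 (t = -451097 - 1*200037 = -451097 - 200037 = -651134)
S = -651131 (S = 3 - 651134 = -651131)
1/S = 1/(-651131) = -1/651131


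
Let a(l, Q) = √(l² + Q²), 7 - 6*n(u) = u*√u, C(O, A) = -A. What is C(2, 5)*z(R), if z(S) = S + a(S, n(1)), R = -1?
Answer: 5 - 5*√2 ≈ -2.0711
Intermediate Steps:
n(u) = 7/6 - u^(3/2)/6 (n(u) = 7/6 - u*√u/6 = 7/6 - u^(3/2)/6)
a(l, Q) = √(Q² + l²)
z(S) = S + √(1 + S²) (z(S) = S + √((7/6 - 1^(3/2)/6)² + S²) = S + √((7/6 - ⅙*1)² + S²) = S + √((7/6 - ⅙)² + S²) = S + √(1² + S²) = S + √(1 + S²))
C(2, 5)*z(R) = (-1*5)*(-1 + √(1 + (-1)²)) = -5*(-1 + √(1 + 1)) = -5*(-1 + √2) = 5 - 5*√2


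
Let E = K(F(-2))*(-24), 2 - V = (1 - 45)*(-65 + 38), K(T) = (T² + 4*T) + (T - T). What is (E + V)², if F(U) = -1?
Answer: 1240996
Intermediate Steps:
K(T) = T² + 4*T (K(T) = (T² + 4*T) + 0 = T² + 4*T)
V = -1186 (V = 2 - (1 - 45)*(-65 + 38) = 2 - (-44)*(-27) = 2 - 1*1188 = 2 - 1188 = -1186)
E = 72 (E = -(4 - 1)*(-24) = -1*3*(-24) = -3*(-24) = 72)
(E + V)² = (72 - 1186)² = (-1114)² = 1240996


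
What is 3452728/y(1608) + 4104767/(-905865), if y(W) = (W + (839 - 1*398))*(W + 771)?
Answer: -5627090910079/1471901086305 ≈ -3.8230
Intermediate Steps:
y(W) = (441 + W)*(771 + W) (y(W) = (W + (839 - 398))*(771 + W) = (W + 441)*(771 + W) = (441 + W)*(771 + W))
3452728/y(1608) + 4104767/(-905865) = 3452728/(340011 + 1608² + 1212*1608) + 4104767/(-905865) = 3452728/(340011 + 2585664 + 1948896) + 4104767*(-1/905865) = 3452728/4874571 - 4104767/905865 = -5627090910079/1471901086305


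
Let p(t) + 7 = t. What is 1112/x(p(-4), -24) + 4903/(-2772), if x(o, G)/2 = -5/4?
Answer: -6189443/13860 ≈ -446.57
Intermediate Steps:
p(t) = -7 + t
x(o, G) = -5/2 (x(o, G) = 2*(-5/4) = -5/2)
1112/x(p(-4), -24) + 4903/(-2772) = 1112/(-5/2) + 4903/(-2772) = 1112*(-2/5) + 4903*(-1/2772) = -2224/5 - 4903/2772 = -6189443/13860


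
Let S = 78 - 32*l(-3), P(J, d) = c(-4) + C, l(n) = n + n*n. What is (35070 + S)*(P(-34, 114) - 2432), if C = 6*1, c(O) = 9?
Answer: -84488652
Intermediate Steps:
C = 6
l(n) = n + n**2
P(J, d) = 15 (P(J, d) = 9 + 6 = 15)
S = -114 (S = 78 - (-96)*(1 - 3) = 78 - (-96)*(-2) = 78 - 32*6 = 78 - 192 = -114)
(35070 + S)*(P(-34, 114) - 2432) = (35070 - 114)*(15 - 2432) = 34956*(-2417) = -84488652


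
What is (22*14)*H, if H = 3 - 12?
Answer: -2772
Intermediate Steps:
H = -9
(22*14)*H = (22*14)*(-9) = 308*(-9) = -2772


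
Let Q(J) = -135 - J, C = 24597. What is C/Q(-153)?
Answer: 2733/2 ≈ 1366.5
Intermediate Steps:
C/Q(-153) = 24597/(-135 - 1*(-153)) = 24597/(-135 + 153) = 24597/18 = 24597*(1/18) = 2733/2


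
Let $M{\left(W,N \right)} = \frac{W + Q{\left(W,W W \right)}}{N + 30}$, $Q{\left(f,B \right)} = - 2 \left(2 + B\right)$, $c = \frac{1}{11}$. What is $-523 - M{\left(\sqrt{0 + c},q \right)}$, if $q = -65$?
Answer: $- \frac{201401}{385} + \frac{\sqrt{11}}{385} \approx -523.11$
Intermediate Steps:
$c = \frac{1}{11} \approx 0.090909$
$Q{\left(f,B \right)} = -4 - 2 B$
$M{\left(W,N \right)} = \frac{-4 + W - 2 W^{2}}{30 + N}$ ($M{\left(W,N \right)} = \frac{W - \left(4 + 2 W W\right)}{N + 30} = \frac{W - \left(4 + 2 W^{2}\right)}{30 + N} = \frac{-4 + W - 2 W^{2}}{30 + N}$)
$-523 - M{\left(\sqrt{0 + c},q \right)} = -523 - \frac{-4 + \sqrt{0 + \frac{1}{11}} - 2 \left(\sqrt{0 + \frac{1}{11}}\right)^{2}}{30 - 65} = -523 - \frac{-4 + \sqrt{\frac{1}{11}} - 2 \left(\sqrt{\frac{1}{11}}\right)^{2}}{-35} = -523 - - \frac{-4 + \frac{\sqrt{11}}{11} - 2 \left(\frac{\sqrt{11}}{11}\right)^{2}}{35} = -523 - - \frac{-4 + \frac{\sqrt{11}}{11} - \frac{2}{11}}{35} = -523 - - \frac{- \frac{46}{11} + \frac{\sqrt{11}}{11}}{35} = -523 - \left(\frac{46}{385} - \frac{\sqrt{11}}{385}\right) = - \frac{201401}{385} + \frac{\sqrt{11}}{385}$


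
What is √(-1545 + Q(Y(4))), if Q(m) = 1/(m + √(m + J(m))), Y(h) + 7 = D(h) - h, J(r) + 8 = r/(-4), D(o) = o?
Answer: √((21632 - 1545*I*√53)/(-14 + I*√53)) ≈ 0.0007 - 39.308*I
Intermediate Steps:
J(r) = -8 - r/4 (J(r) = -8 + r/(-4) = -8 + r*(-¼) = -8 - r/4)
Y(h) = -7 (Y(h) = -7 + (h - h) = -7 + 0 = -7)
Q(m) = 1/(m + √(-8 + 3*m/4)) (Q(m) = 1/(m + √(m + (-8 - m/4))) = 1/(m + √(-8 + 3*m/4)))
√(-1545 + Q(Y(4))) = √(-1545 + 2/(√(-32 + 3*(-7)) + 2*(-7))) = √(-1545 + 2/(√(-32 - 21) - 14)) = √(-1545 + 2/(√(-53) - 14)) = √(-1545 + 2/(I*√53 - 14)) = √(-1545 + 2/(-14 + I*√53))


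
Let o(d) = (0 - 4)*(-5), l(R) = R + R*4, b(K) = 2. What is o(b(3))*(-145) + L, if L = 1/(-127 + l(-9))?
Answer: -498801/172 ≈ -2900.0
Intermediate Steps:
l(R) = 5*R (l(R) = R + 4*R = 5*R)
o(d) = 20 (o(d) = -4*(-5) = 20)
L = -1/172 (L = 1/(-127 + 5*(-9)) = 1/(-127 - 45) = 1/(-172) = -1/172 ≈ -0.0058140)
o(b(3))*(-145) + L = 20*(-145) - 1/172 = -2900 - 1/172 = -498801/172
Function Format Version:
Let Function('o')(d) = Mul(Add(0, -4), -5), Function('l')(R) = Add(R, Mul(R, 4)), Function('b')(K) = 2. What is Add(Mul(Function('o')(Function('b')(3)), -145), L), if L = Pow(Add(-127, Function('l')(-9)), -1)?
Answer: Rational(-498801, 172) ≈ -2900.0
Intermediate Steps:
Function('l')(R) = Mul(5, R) (Function('l')(R) = Add(R, Mul(4, R)) = Mul(5, R))
Function('o')(d) = 20 (Function('o')(d) = Mul(-4, -5) = 20)
L = Rational(-1, 172) (L = Pow(Add(-127, Mul(5, -9)), -1) = Pow(Add(-127, -45), -1) = Pow(-172, -1) = Rational(-1, 172) ≈ -0.0058140)
Add(Mul(Function('o')(Function('b')(3)), -145), L) = Add(Mul(20, -145), Rational(-1, 172)) = Add(-2900, Rational(-1, 172)) = Rational(-498801, 172)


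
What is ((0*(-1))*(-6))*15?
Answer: 0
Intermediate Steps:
((0*(-1))*(-6))*15 = (0*(-6))*15 = 0*15 = 0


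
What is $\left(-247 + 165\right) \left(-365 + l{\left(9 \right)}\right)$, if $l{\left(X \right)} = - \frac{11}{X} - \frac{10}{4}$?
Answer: $\frac{272117}{9} \approx 30235.0$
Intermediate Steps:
$l{\left(X \right)} = - \frac{5}{2} - \frac{11}{X}$ ($l{\left(X \right)} = - \frac{11}{X} - \frac{5}{2} = - \frac{5}{2} - \frac{11}{X}$)
$\left(-247 + 165\right) \left(-365 + l{\left(9 \right)}\right) = \left(-247 + 165\right) \left(-365 - \left(\frac{5}{2} + \frac{11}{9}\right)\right) = - 82 \left(-365 - \frac{67}{18}\right) = \left(-82\right) \left(- \frac{6637}{18}\right) = \frac{272117}{9}$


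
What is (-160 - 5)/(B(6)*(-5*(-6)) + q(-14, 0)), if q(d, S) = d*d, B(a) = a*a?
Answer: -15/116 ≈ -0.12931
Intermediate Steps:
B(a) = a**2
q(d, S) = d**2
(-160 - 5)/(B(6)*(-5*(-6)) + q(-14, 0)) = (-160 - 5)/(6**2*(-5*(-6)) + (-14)**2) = -165/(36*30 + 196) = -165/(1080 + 196) = -165/1276 = -165*1/1276 = -15/116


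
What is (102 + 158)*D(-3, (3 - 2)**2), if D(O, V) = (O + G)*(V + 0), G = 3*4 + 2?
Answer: 2860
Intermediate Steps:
G = 14 (G = 12 + 2 = 14)
D(O, V) = V*(14 + O) (D(O, V) = (O + 14)*(V + 0) = (14 + O)*V = V*(14 + O))
(102 + 158)*D(-3, (3 - 2)**2) = (102 + 158)*((3 - 2)**2*(14 - 3)) = 260*(1**2*11) = 260*(1*11) = 260*11 = 2860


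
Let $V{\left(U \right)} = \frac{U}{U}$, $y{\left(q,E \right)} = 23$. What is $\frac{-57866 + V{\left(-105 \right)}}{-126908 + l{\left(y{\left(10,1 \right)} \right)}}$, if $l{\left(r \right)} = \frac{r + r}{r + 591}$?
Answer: $\frac{17764555}{38960733} \approx 0.45596$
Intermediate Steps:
$l{\left(r \right)} = \frac{2 r}{591 + r}$
$V{\left(U \right)} = 1$
$\frac{-57866 + V{\left(-105 \right)}}{-126908 + l{\left(y{\left(10,1 \right)} \right)}} = \frac{-57866 + 1}{-126908 + 2 \cdot 23 \frac{1}{591 + 23}} = - \frac{57865}{-126908 + 2 \cdot 23 \cdot \frac{1}{614}} = - \frac{57865}{-126908 + \frac{23}{307}} = - \frac{57865}{- \frac{38960733}{307}} = \left(-57865\right) \left(- \frac{307}{38960733}\right) = \frac{17764555}{38960733}$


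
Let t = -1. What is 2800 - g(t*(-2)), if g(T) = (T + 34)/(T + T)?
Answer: 2791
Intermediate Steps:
g(T) = (34 + T)/(2*T) (g(T) = (34 + T)/((2*T)) = (34 + T)*(1/(2*T)) = (34 + T)/(2*T))
2800 - g(t*(-2)) = 2800 - (34 - 1*(-2))/(2*((-1*(-2)))) = 2800 - (34 + 2)/(2*2) = 2800 - 36/(2*2) = 2800 - 1*9 = 2800 - 9 = 2791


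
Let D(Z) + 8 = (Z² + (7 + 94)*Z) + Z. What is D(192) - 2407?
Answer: 54033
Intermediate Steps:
D(Z) = -8 + Z² + 102*Z (D(Z) = -8 + ((Z² + (7 + 94)*Z) + Z) = -8 + ((Z² + 101*Z) + Z) = -8 + (Z² + 102*Z) = -8 + Z² + 102*Z)
D(192) - 2407 = (-8 + 192² + 102*192) - 2407 = (-8 + 36864 + 19584) - 2407 = 56440 - 2407 = 54033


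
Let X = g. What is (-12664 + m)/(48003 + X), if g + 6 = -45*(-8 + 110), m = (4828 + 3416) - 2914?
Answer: -7334/43407 ≈ -0.16896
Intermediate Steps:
m = 5330 (m = 8244 - 2914 = 5330)
g = -4596 (g = -6 - 45*(-8 + 110) = -6 - 45*102 = -6 - 4590 = -4596)
X = -4596
(-12664 + m)/(48003 + X) = (-12664 + 5330)/(48003 - 4596) = -7334/43407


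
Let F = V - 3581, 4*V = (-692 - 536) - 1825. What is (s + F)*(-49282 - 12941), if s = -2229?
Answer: 1636029339/4 ≈ 4.0901e+8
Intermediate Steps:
V = -3053/4 (V = ((-692 - 536) - 1825)/4 = (-1228 - 1825)/4 = (¼)*(-3053) = -3053/4 ≈ -763.25)
F = -17377/4 (F = -3053/4 - 3581 = -17377/4 ≈ -4344.3)
(s + F)*(-49282 - 12941) = (-2229 - 17377/4)*(-49282 - 12941) = -26293/4*(-62223) = 1636029339/4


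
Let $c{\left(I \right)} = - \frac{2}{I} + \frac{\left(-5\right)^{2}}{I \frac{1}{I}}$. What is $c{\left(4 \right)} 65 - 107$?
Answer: $\frac{2971}{2} \approx 1485.5$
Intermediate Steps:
$c{\left(I \right)} = 25 - \frac{2}{I}$ ($c{\left(I \right)} = - \frac{2}{I} + \frac{25}{1} = - \frac{2}{I} + 25 \cdot 1 = - \frac{2}{I} + 25 = 25 - \frac{2}{I}$)
$c{\left(4 \right)} 65 - 107 = \left(25 - \frac{2}{4}\right) 65 - 107 = \left(25 - \frac{1}{2}\right) 65 - 107 = \frac{49}{2} \cdot 65 - 107 = \frac{3185}{2} - 107 = \frac{2971}{2}$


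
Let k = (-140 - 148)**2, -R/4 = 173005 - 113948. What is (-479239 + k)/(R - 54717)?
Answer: 79259/58189 ≈ 1.3621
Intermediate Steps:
R = -236228 (R = -4*(173005 - 113948) = -4*59057 = -236228)
k = 82944 (k = (-288)**2 = 82944)
(-479239 + k)/(R - 54717) = (-479239 + 82944)/(-236228 - 54717) = -396295/(-290945) = -396295*(-1/290945) = 79259/58189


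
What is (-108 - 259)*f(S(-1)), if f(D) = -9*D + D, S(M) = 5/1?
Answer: 14680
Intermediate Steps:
S(M) = 5 (S(M) = 5*1 = 5)
f(D) = -8*D
(-108 - 259)*f(S(-1)) = (-108 - 259)*(-8*5) = -367*(-40) = 14680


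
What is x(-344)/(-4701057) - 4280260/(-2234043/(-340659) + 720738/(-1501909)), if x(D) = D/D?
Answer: -228779254673469759543137/324874734453269877 ≈ -7.0421e+5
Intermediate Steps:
x(D) = 1
x(-344)/(-4701057) - 4280260/(-2234043/(-340659) + 720738/(-1501909)) = 1/(-4701057) - 4280260/(-2234043/(-340659) + 720738/(-1501909)) = 1*(-1/4701057) - 4280260/(-2234043*(-1/340659) + 720738*(-1/1501909)) = -1/4701057 - 4280260/(248227/37851 - 720738/1501909) = -1/4701057 - 4280260/345533711305/56848757559 = -1/4701057 - 4280260*56848757559/345533711305 = -1/4701057 - 48665492605897068/69106742261 = -228779254673469759543137/324874734453269877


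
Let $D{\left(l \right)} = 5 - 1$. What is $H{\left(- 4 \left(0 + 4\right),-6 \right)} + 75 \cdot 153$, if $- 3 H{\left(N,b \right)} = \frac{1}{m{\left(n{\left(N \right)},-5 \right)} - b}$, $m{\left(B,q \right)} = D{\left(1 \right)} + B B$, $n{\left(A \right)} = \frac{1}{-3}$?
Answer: $\frac{1044222}{91} \approx 11475.0$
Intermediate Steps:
$D{\left(l \right)} = 4$
$n{\left(A \right)} = - \frac{1}{3}$
$m{\left(B,q \right)} = 4 + B^{2}$ ($m{\left(B,q \right)} = 4 + B B = 4 + B^{2}$)
$H{\left(N,b \right)} = - \frac{1}{3 \left(\frac{37}{9} - b\right)}$ ($H{\left(N,b \right)} = - \frac{1}{3 \left(\left(4 + \left(- \frac{1}{3}\right)^{2}\right) - b\right)} = - \frac{1}{3 \left(\left(4 + \frac{1}{9}\right) - b\right)} = - \frac{1}{3 \left(\frac{37}{9} - b\right)}$)
$H{\left(- 4 \left(0 + 4\right),-6 \right)} + 75 \cdot 153 = \frac{3}{-37 + 9 \left(-6\right)} + 75 \cdot 153 = \frac{3}{-37 - 54} + 11475 = \frac{3}{-91} + 11475 = 3 \left(- \frac{1}{91}\right) + 11475 = - \frac{3}{91} + 11475 = \frac{1044222}{91}$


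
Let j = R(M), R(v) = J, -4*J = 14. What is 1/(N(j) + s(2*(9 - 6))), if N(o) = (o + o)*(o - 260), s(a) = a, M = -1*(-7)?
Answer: 2/3701 ≈ 0.00054039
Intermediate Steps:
M = 7
J = -7/2 (J = -1/4*14 = -7/2 ≈ -3.5000)
R(v) = -7/2
j = -7/2 ≈ -3.5000
N(o) = 2*o*(-260 + o) (N(o) = (2*o)*(-260 + o) = 2*o*(-260 + o))
1/(N(j) + s(2*(9 - 6))) = 1/(2*(-7/2)*(-260 - 7/2) + 2*(9 - 6)) = 1/(2*(-7/2)*(-527/2) + 2*3) = 1/(3689/2 + 6) = 1/(3701/2) = 2/3701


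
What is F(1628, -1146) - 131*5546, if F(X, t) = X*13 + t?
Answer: -706508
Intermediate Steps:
F(X, t) = t + 13*X (F(X, t) = 13*X + t = t + 13*X)
F(1628, -1146) - 131*5546 = (-1146 + 13*1628) - 131*5546 = (-1146 + 21164) - 726526 = 20018 - 726526 = -706508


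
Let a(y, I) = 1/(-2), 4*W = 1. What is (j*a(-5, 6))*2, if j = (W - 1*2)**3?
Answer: 343/64 ≈ 5.3594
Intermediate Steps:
W = 1/4 (W = (1/4)*1 = 1/4 ≈ 0.25000)
j = -343/64 (j = (1/4 - 1*2)**3 = (1/4 - 2)**3 = (-7/4)**3 = -343/64 ≈ -5.3594)
a(y, I) = -1/2
(j*a(-5, 6))*2 = -343/64*(-1/2)*2 = (343/128)*2 = 343/64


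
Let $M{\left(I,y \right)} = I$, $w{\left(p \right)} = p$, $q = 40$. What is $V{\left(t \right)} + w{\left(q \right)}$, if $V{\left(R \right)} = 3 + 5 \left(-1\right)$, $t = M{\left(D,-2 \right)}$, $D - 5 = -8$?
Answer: $38$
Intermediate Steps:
$D = -3$ ($D = 5 - 8 = -3$)
$t = -3$
$V{\left(R \right)} = -2$ ($V{\left(R \right)} = 3 - 5 = -2$)
$V{\left(t \right)} + w{\left(q \right)} = -2 + 40 = 38$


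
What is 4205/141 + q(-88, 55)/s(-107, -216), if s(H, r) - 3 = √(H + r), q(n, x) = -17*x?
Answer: 1000555/46812 + 935*I*√323/332 ≈ 21.374 + 50.615*I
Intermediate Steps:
s(H, r) = 3 + √(H + r)
4205/141 + q(-88, 55)/s(-107, -216) = 4205/141 + (-17*55)/(3 + √(-107 - 216)) = 4205*(1/141) - 935/(3 + √(-323)) = 4205/141 - 935/(3 + I*√323)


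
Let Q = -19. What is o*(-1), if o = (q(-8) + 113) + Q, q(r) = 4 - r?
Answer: -106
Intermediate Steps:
o = 106 (o = ((4 - 1*(-8)) + 113) - 19 = ((4 + 8) + 113) - 19 = (12 + 113) - 19 = 125 - 19 = 106)
o*(-1) = 106*(-1) = -106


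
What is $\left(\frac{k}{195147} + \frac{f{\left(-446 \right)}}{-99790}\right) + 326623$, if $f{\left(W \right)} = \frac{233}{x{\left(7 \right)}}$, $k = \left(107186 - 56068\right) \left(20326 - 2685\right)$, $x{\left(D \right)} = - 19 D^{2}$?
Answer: $\frac{6005464335598342561}{18130032510030} \approx 3.3124 \cdot 10^{5}$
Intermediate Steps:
$k = 901772638$ ($k = 51118 \cdot 17641 = 901772638$)
$f{\left(W \right)} = - \frac{233}{931}$ ($f{\left(W \right)} = \frac{233}{\left(-19\right) 7^{2}} = \frac{233}{\left(-19\right) 49} = \frac{233}{-931} = 233 \left(- \frac{1}{931}\right) = - \frac{233}{931}$)
$\left(\frac{k}{195147} + \frac{f{\left(-446 \right)}}{-99790}\right) + 326623 = \left(\frac{901772638}{195147} - \frac{233}{931 \left(-99790\right)}\right) + 326623 = \left(901772638 \cdot \frac{1}{195147} - - \frac{233}{92904490}\right) + 326623 = \left(\frac{901772638}{195147} + \frac{233}{92904490}\right) + 326623 = \frac{83778727074813871}{18130032510030} + 326623 = \frac{6005464335598342561}{18130032510030}$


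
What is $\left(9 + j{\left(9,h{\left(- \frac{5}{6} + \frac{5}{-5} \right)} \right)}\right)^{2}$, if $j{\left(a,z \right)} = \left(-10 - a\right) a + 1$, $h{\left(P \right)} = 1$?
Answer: $25921$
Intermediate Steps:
$j{\left(a,z \right)} = 1 + a \left(-10 - a\right)$ ($j{\left(a,z \right)} = a \left(-10 - a\right) + 1 = 1 + a \left(-10 - a\right)$)
$\left(9 + j{\left(9,h{\left(- \frac{5}{6} + \frac{5}{-5} \right)} \right)}\right)^{2} = \left(9 - 170\right)^{2} = \left(-161\right)^{2} = 25921$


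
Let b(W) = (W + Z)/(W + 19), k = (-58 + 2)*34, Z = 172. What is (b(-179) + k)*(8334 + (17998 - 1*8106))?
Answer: -2776120529/80 ≈ -3.4702e+7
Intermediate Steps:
k = -1904 (k = -56*34 = -1904)
b(W) = (172 + W)/(19 + W) (b(W) = (W + 172)/(W + 19) = (172 + W)/(19 + W))
(b(-179) + k)*(8334 + (17998 - 1*8106)) = ((172 - 179)/(19 - 179) - 1904)*(8334 + (17998 - 1*8106)) = (-7/(-160) - 1904)*(8334 + (17998 - 8106)) = (-1/160*(-7) - 1904)*(8334 + 9892) = (7/160 - 1904)*18226 = -304633/160*18226 = -2776120529/80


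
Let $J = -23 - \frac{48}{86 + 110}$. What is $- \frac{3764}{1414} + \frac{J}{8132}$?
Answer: $- \frac{107246007}{40245268} \approx -2.6648$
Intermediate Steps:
$J = - \frac{1139}{49}$ ($J = -23 - \frac{48}{196} = -23 - \frac{12}{49} = - \frac{1139}{49} \approx -23.245$)
$- \frac{3764}{1414} + \frac{J}{8132} = - \frac{3764}{1414} - \frac{1139}{49 \cdot 8132} = \left(-3764\right) \frac{1}{1414} - \frac{1139}{398468} = - \frac{1882}{707} - \frac{1139}{398468} = - \frac{107246007}{40245268}$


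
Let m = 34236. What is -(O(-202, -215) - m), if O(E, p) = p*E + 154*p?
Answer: 23916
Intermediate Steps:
O(E, p) = 154*p + E*p (O(E, p) = E*p + 154*p = 154*p + E*p)
-(O(-202, -215) - m) = -(-215*(154 - 202) - 1*34236) = -(-215*(-48) - 34236) = -(10320 - 34236) = -1*(-23916) = 23916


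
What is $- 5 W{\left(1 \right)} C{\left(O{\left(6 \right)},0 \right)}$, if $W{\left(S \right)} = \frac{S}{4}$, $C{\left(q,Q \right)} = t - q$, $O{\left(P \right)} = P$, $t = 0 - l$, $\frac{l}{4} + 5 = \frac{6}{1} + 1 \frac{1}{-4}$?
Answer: $\frac{45}{4} \approx 11.25$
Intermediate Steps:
$l = 3$ ($l = -20 + 4 \left(\frac{6}{1} + 1 \frac{1}{-4}\right) = -20 + 4 \left(6 \cdot 1 + 1 \left(- \frac{1}{4}\right)\right) = -20 + 4 \left(6 - \frac{1}{4}\right) = -20 + 4 \cdot \frac{23}{4} = -20 + 23 = 3$)
$t = -3$ ($t = 0 - 3 = -3$)
$C{\left(q,Q \right)} = -3 - q$
$W{\left(S \right)} = \frac{S}{4}$ ($W{\left(S \right)} = S \frac{1}{4} = \frac{S}{4}$)
$- 5 W{\left(1 \right)} C{\left(O{\left(6 \right)},0 \right)} = - 5 \cdot \frac{1}{4} \cdot 1 \left(-3 - 6\right) = \left(-5\right) \frac{1}{4} \left(-3 - 6\right) = \left(- \frac{5}{4}\right) \left(-9\right) = \frac{45}{4}$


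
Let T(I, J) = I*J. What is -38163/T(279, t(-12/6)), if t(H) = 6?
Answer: -12721/558 ≈ -22.797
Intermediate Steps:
-38163/T(279, t(-12/6)) = -38163/(279*6) = -38163/1674 = -38163*1/1674 = -12721/558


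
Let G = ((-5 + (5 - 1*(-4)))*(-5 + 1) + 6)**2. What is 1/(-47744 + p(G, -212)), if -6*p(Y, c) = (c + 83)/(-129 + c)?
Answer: -682/32561451 ≈ -2.0945e-5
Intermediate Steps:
G = 100 (G = ((-5 + (5 + 4))*(-4) + 6)**2 = ((-5 + 9)*(-4) + 6)**2 = (4*(-4) + 6)**2 = (-16 + 6)**2 = (-10)**2 = 100)
p(Y, c) = -(83 + c)/(6*(-129 + c)) (p(Y, c) = -(c + 83)/(6*(-129 + c)) = -(83 + c)/(6*(-129 + c)))
1/(-47744 + p(G, -212)) = 1/(-47744 + (-83 - 1*(-212))/(6*(-129 - 212))) = 1/(-47744 + (1/6)*(-83 + 212)/(-341)) = 1/(-47744 + (1/6)*(-1/341)*129) = 1/(-47744 - 43/682) = 1/(-32561451/682) = -682/32561451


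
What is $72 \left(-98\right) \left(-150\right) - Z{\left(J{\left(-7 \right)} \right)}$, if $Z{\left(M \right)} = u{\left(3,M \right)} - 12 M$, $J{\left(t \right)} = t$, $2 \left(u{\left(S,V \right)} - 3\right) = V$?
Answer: $\frac{2116633}{2} \approx 1.0583 \cdot 10^{6}$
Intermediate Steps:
$u{\left(S,V \right)} = 3 + \frac{V}{2}$
$Z{\left(M \right)} = 3 - \frac{23 M}{2}$ ($Z{\left(M \right)} = \left(3 + \frac{M}{2}\right) - 12 M = 3 - \frac{23 M}{2}$)
$72 \left(-98\right) \left(-150\right) - Z{\left(J{\left(-7 \right)} \right)} = 72 \left(-98\right) \left(-150\right) - \left(3 - - \frac{161}{2}\right) = \left(-7056\right) \left(-150\right) - \left(3 + \frac{161}{2}\right) = 1058400 - \frac{167}{2} = \frac{2116633}{2}$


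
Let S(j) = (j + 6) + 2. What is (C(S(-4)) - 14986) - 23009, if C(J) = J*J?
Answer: -37979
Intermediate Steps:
S(j) = 8 + j (S(j) = (6 + j) + 2 = 8 + j)
C(J) = J**2
(C(S(-4)) - 14986) - 23009 = ((8 - 4)**2 - 14986) - 23009 = (4**2 - 14986) - 23009 = (16 - 14986) - 23009 = -14970 - 23009 = -37979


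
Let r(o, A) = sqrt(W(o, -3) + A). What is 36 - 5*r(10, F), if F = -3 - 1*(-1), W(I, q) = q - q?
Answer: 36 - 5*I*sqrt(2) ≈ 36.0 - 7.0711*I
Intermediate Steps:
W(I, q) = 0
F = -2 (F = -3 + 1 = -2)
r(o, A) = sqrt(A) (r(o, A) = sqrt(0 + A) = sqrt(A))
36 - 5*r(10, F) = 36 - 5*I*sqrt(2)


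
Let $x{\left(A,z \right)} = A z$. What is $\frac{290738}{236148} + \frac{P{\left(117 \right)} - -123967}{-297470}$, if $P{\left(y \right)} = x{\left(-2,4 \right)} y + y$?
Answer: $\frac{14351169739}{17561736390} \approx 0.81718$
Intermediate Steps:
$P{\left(y \right)} = - 7 y$ ($P{\left(y \right)} = \left(-2\right) 4 y + y = - 8 y + y = - 7 y$)
$\frac{290738}{236148} + \frac{P{\left(117 \right)} - -123967}{-297470} = \frac{290738}{236148} + \frac{\left(-7\right) 117 - -123967}{-297470} = 290738 \cdot \frac{1}{236148} + \left(-819 + 123967\right) \left(- \frac{1}{297470}\right) = \frac{145369}{118074} + 123148 \left(- \frac{1}{297470}\right) = \frac{145369}{118074} - \frac{61574}{148735} = \frac{14351169739}{17561736390}$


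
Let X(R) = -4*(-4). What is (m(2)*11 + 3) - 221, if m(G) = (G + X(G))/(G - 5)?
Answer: -284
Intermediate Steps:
X(R) = 16
m(G) = (16 + G)/(-5 + G) (m(G) = (G + 16)/(G - 5) = (16 + G)/(-5 + G))
(m(2)*11 + 3) - 221 = (((16 + 2)/(-5 + 2))*11 + 3) - 221 = ((18/(-3))*11 + 3) - 221 = (-1/3*18*11 + 3) - 221 = (-6*11 + 3) - 221 = (-66 + 3) - 221 = -63 - 221 = -284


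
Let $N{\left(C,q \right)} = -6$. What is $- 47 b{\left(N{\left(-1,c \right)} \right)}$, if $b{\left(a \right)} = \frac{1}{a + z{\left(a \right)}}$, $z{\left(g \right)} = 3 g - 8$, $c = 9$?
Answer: $\frac{47}{32} \approx 1.4688$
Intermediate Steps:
$z{\left(g \right)} = -8 + 3 g$ ($z{\left(g \right)} = 3 g - 8 = -8 + 3 g$)
$b{\left(a \right)} = \frac{1}{-8 + 4 a}$ ($b{\left(a \right)} = \frac{1}{a + \left(-8 + 3 a\right)} = \frac{1}{-8 + 4 a}$)
$- 47 b{\left(N{\left(-1,c \right)} \right)} = - 47 \frac{1}{4 \left(-2 - 6\right)} = - 47 \frac{1}{4 \left(-8\right)} = - 47 \cdot \frac{1}{4} \left(- \frac{1}{8}\right) = \left(-47\right) \left(- \frac{1}{32}\right) = \frac{47}{32}$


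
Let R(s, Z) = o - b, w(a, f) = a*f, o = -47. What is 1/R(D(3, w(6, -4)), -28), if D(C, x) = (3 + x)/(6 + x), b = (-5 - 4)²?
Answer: -1/128 ≈ -0.0078125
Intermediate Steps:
b = 81 (b = (-9)² = 81)
D(C, x) = (3 + x)/(6 + x)
R(s, Z) = -128 (R(s, Z) = -47 - 1*81 = -47 - 81 = -128)
1/R(D(3, w(6, -4)), -28) = 1/(-128) = -1/128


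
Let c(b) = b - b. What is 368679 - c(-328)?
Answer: 368679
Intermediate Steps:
c(b) = 0
368679 - c(-328) = 368679 - 1*0 = 368679 + 0 = 368679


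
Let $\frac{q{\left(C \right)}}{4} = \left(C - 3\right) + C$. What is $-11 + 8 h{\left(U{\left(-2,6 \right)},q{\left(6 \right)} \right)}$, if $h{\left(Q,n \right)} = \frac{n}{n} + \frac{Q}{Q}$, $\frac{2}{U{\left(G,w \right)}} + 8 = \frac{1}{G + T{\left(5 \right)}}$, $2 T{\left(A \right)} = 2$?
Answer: $5$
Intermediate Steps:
$T{\left(A \right)} = 1$ ($T{\left(A \right)} = \frac{1}{2} \cdot 2 = 1$)
$U{\left(G,w \right)} = \frac{2}{-8 + \frac{1}{1 + G}}$ ($U{\left(G,w \right)} = \frac{2}{-8 + \frac{1}{G + 1}} = \frac{2}{-8 + \frac{1}{1 + G}}$)
$q{\left(C \right)} = -12 + 8 C$ ($q{\left(C \right)} = 4 \left(\left(C - 3\right) + C\right) = 4 \left(\left(-3 + C\right) + C\right) = 4 \left(-3 + 2 C\right) = -12 + 8 C$)
$h{\left(Q,n \right)} = 2$ ($h{\left(Q,n \right)} = 1 + 1 = 2$)
$-11 + 8 h{\left(U{\left(-2,6 \right)},q{\left(6 \right)} \right)} = -11 + 8 \cdot 2 = -11 + 16 = 5$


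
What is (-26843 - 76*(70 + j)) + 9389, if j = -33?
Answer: -20266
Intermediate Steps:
(-26843 - 76*(70 + j)) + 9389 = (-26843 - 76*(70 - 33)) + 9389 = (-26843 - 76*37) + 9389 = (-26843 - 2812) + 9389 = -29655 + 9389 = -20266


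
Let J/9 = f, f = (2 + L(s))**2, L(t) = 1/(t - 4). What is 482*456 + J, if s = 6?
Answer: 879393/4 ≈ 2.1985e+5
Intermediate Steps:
L(t) = 1/(-4 + t)
f = 25/4 (f = (2 + 1/(-4 + 6))**2 = (2 + 1/2)**2 = (5/2)**2 = 25/4 ≈ 6.2500)
J = 225/4 (J = 9*(25/4) = 225/4 ≈ 56.250)
482*456 + J = 482*456 + 225/4 = 219792 + 225/4 = 879393/4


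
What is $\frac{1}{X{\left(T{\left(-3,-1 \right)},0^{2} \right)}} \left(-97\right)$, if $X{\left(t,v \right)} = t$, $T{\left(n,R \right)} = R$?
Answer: $97$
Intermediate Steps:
$\frac{1}{X{\left(T{\left(-3,-1 \right)},0^{2} \right)}} \left(-97\right) = \frac{1}{-1} \left(-97\right) = \left(-1\right) \left(-97\right) = 97$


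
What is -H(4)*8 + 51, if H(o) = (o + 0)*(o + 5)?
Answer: -237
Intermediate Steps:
H(o) = o*(5 + o)
-H(4)*8 + 51 = -4*(5 + 4)*8 + 51 = -4*9*8 + 51 = -1*36*8 + 51 = -36*8 + 51 = -288 + 51 = -237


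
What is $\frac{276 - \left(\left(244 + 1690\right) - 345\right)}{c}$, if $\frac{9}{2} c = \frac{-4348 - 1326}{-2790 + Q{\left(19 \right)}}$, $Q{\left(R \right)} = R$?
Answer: $- \frac{32744907}{11348} \approx -2885.5$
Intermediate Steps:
$c = \frac{11348}{24939}$ ($c = \frac{2 \frac{-4348 - 1326}{-2790 + 19}}{9} = \frac{2 \left(- \frac{5674}{-2771}\right)}{9} = \frac{2 \left(\left(-5674\right) \left(- \frac{1}{2771}\right)\right)}{9} = \frac{2}{9} \cdot \frac{5674}{2771} = \frac{11348}{24939} \approx 0.45503$)
$\frac{276 - \left(\left(244 + 1690\right) - 345\right)}{c} = \frac{276 - \left(\left(244 + 1690\right) - 345\right)}{\frac{11348}{24939}} = \left(276 - \left(1934 - 345\right)\right) \frac{24939}{11348} = \left(276 - 1589\right) \frac{24939}{11348} = \left(-1313\right) \frac{24939}{11348} = - \frac{32744907}{11348}$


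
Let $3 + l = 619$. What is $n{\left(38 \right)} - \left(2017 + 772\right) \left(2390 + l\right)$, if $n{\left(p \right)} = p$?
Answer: $-8383696$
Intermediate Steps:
$l = 616$ ($l = -3 + 619 = 616$)
$n{\left(38 \right)} - \left(2017 + 772\right) \left(2390 + l\right) = 38 - \left(2017 + 772\right) \left(2390 + 616\right) = 38 - 2789 \cdot 3006 = 38 - 8383734 = -8383696$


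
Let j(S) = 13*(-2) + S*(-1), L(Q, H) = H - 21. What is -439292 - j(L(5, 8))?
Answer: -439279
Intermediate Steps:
L(Q, H) = -21 + H
j(S) = -26 - S
-439292 - j(L(5, 8)) = -439292 - (-26 - (-21 + 8)) = -439292 - (-26 - 1*(-13)) = -439292 - (-26 + 13) = -439292 - 1*(-13) = -439292 + 13 = -439279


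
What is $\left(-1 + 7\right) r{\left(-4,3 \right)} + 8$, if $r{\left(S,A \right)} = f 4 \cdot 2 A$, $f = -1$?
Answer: $-136$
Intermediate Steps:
$r{\left(S,A \right)} = - 8 A$ ($r{\left(S,A \right)} = - 4 \cdot 2 A = - 8 A$)
$\left(-1 + 7\right) r{\left(-4,3 \right)} + 8 = \left(-1 + 7\right) \left(\left(-8\right) 3\right) + 8 = 6 \left(-24\right) + 8 = -144 + 8 = -136$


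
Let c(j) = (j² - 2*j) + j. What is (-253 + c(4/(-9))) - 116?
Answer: -29837/81 ≈ -368.36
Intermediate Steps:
c(j) = j² - j
(-253 + c(4/(-9))) - 116 = (-253 + (4/(-9))*(-1 + 4/(-9))) - 116 = (-253 + (4*(-⅑))*(-1 + 4*(-⅑))) - 116 = (-253 - 4*(-1 - 4/9)/9) - 116 = (-253 - 4/9*(-13/9)) - 116 = (-253 + 52/81) - 116 = -20441/81 - 116 = -29837/81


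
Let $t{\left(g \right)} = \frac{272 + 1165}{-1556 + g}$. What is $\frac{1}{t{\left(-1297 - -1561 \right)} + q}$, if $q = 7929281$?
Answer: $\frac{1292}{10244629615} \approx 1.2611 \cdot 10^{-7}$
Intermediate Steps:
$t{\left(g \right)} = \frac{1437}{-1556 + g}$
$\frac{1}{t{\left(-1297 - -1561 \right)} + q} = \frac{1}{\frac{1437}{-1556 - -264} + 7929281} = \frac{1}{\frac{1437}{-1556 + \left(-1297 + 1561\right)} + 7929281} = \frac{1}{\frac{1437}{-1556 + 264} + 7929281} = \frac{1}{\frac{1437}{-1292} + 7929281} = \frac{1}{1437 \left(- \frac{1}{1292}\right) + 7929281} = \frac{1}{- \frac{1437}{1292} + 7929281} = \frac{1}{\frac{10244629615}{1292}} = \frac{1292}{10244629615}$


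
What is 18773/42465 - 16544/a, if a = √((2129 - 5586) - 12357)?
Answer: 18773/42465 + 8272*I*√15814/7907 ≈ 0.44208 + 131.56*I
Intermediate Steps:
a = I*√15814 (a = √(-3457 - 12357) = √(-15814) = I*√15814 ≈ 125.75*I)
18773/42465 - 16544/a = 18773/42465 - 16544*(-I*√15814/15814) = 18773*(1/42465) - (-8272)*I*√15814/7907 = 18773/42465 + 8272*I*√15814/7907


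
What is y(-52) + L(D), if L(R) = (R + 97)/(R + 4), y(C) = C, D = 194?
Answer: -3335/66 ≈ -50.530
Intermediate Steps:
L(R) = (97 + R)/(4 + R)
y(-52) + L(D) = -52 + (97 + 194)/(4 + 194) = -52 + 291/198 = -52 + (1/198)*291 = -52 + 97/66 = -3335/66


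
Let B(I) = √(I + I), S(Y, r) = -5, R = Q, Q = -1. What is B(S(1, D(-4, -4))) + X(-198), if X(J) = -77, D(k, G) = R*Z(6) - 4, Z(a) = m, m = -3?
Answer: -77 + I*√10 ≈ -77.0 + 3.1623*I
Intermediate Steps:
R = -1
Z(a) = -3
D(k, G) = -1 (D(k, G) = -1*(-3) - 4 = 3 - 4 = -1)
B(I) = √2*√I (B(I) = √(2*I) = √2*√I)
B(S(1, D(-4, -4))) + X(-198) = √2*√(-5) - 77 = √2*(I*√5) - 77 = I*√10 - 77 = -77 + I*√10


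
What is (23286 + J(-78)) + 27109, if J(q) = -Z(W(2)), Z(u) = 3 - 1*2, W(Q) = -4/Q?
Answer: 50394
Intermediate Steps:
Z(u) = 1 (Z(u) = 3 - 2 = 1)
J(q) = -1 (J(q) = -1*1 = -1)
(23286 + J(-78)) + 27109 = (23286 - 1) + 27109 = 23285 + 27109 = 50394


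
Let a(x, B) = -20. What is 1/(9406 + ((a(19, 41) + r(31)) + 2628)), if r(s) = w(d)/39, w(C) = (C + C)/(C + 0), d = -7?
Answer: 39/468548 ≈ 8.3236e-5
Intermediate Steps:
w(C) = 2 (w(C) = (2*C)/C = 2)
r(s) = 2/39
1/(9406 + ((a(19, 41) + r(31)) + 2628)) = 1/(9406 + ((-20 + 2/39) + 2628)) = 1/(9406 + (-778/39 + 2628)) = 1/(9406 + 101714/39) = 1/(468548/39) = 39/468548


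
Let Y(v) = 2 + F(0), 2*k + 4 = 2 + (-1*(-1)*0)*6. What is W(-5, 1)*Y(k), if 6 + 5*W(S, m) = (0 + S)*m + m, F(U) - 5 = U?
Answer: -14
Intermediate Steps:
k = -1 (k = -2 + (2 + (-1*(-1)*0)*6)/2 = -2 + (2 + (1*0)*6)/2 = -2 + (2 + 0*6)/2 = -2 + (2 + 0)/2 = -2 + (½)*2 = -2 + 1 = -1)
F(U) = 5 + U
Y(v) = 7 (Y(v) = 2 + (5 + 0) = 2 + 5 = 7)
W(S, m) = -6/5 + m/5 + S*m/5 (W(S, m) = -6/5 + ((0 + S)*m + m)/5 = -6/5 + (S*m + m)/5 = -6/5 + (m + S*m)/5 = -6/5 + (m/5 + S*m/5) = -6/5 + m/5 + S*m/5)
W(-5, 1)*Y(k) = (-6/5 + (⅕)*1 + (⅕)*(-5)*1)*7 = (-6/5 + ⅕ - 1)*7 = -2*7 = -14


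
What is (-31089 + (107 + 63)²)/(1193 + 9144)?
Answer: -2189/10337 ≈ -0.21176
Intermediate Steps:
(-31089 + (107 + 63)²)/(1193 + 9144) = (-31089 + 170²)/10337 = (-31089 + 28900)*(1/10337) = -2189*1/10337 = -2189/10337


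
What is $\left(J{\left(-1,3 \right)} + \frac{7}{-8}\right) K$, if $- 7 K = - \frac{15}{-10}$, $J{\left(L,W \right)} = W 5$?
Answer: $- \frac{339}{112} \approx -3.0268$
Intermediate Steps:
$J{\left(L,W \right)} = 5 W$
$K = - \frac{3}{14}$ ($K = - \frac{\left(-15\right) \frac{1}{-10}}{7} = - \frac{\left(-15\right) \left(- \frac{1}{10}\right)}{7} = \left(- \frac{1}{7}\right) \frac{3}{2} = - \frac{3}{14} \approx -0.21429$)
$\left(J{\left(-1,3 \right)} + \frac{7}{-8}\right) K = \left(5 \cdot 3 + \frac{7}{-8}\right) \left(- \frac{3}{14}\right) = \left(15 + 7 \left(- \frac{1}{8}\right)\right) \left(- \frac{3}{14}\right) = \left(15 - \frac{7}{8}\right) \left(- \frac{3}{14}\right) = \frac{113}{8} \left(- \frac{3}{14}\right) = - \frac{339}{112}$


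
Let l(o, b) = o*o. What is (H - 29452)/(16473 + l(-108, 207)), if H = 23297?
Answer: -6155/28137 ≈ -0.21875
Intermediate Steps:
l(o, b) = o**2
(H - 29452)/(16473 + l(-108, 207)) = (23297 - 29452)/(16473 + (-108)**2) = -6155/(16473 + 11664) = -6155/28137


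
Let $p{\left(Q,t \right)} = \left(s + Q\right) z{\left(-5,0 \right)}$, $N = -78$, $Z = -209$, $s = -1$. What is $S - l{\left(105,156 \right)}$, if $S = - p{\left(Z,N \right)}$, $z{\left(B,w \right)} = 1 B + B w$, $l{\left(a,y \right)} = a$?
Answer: $-1155$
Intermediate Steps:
$z{\left(B,w \right)} = B + B w$
$p{\left(Q,t \right)} = 5 - 5 Q$ ($p{\left(Q,t \right)} = \left(-1 + Q\right) \left(- 5 \left(1 + 0\right)\right) = \left(-1 + Q\right) \left(\left(-5\right) 1\right) = \left(-1 + Q\right) \left(-5\right) = 5 - 5 Q$)
$S = -1050$ ($S = - (5 - -1045) = - (5 + 1045) = \left(-1\right) 1050 = -1050$)
$S - l{\left(105,156 \right)} = -1050 - 105 = -1155$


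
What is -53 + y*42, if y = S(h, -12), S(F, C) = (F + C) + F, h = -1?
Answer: -641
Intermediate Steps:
S(F, C) = C + 2*F (S(F, C) = (C + F) + F = C + 2*F)
y = -14 (y = -12 + 2*(-1) = -12 - 2 = -14)
-53 + y*42 = -53 - 14*42 = -53 - 588 = -641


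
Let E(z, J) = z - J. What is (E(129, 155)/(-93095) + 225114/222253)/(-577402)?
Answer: -10481383204/5973409334847535 ≈ -1.7547e-6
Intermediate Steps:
(E(129, 155)/(-93095) + 225114/222253)/(-577402) = ((129 - 1*155)/(-93095) + 225114/222253)/(-577402) = ((129 - 155)*(-1/93095) + 225114*(1/222253))*(-1/577402) = (-26*(-1/93095) + 225114/222253)*(-1/577402) = (26/93095 + 225114/222253)*(-1/577402) = (20962766408/20690643035)*(-1/577402) = -10481383204/5973409334847535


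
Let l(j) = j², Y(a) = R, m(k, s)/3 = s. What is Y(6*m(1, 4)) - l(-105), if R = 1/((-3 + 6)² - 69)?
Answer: -661501/60 ≈ -11025.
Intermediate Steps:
m(k, s) = 3*s
R = -1/60 (R = 1/(3² - 69) = 1/(9 - 69) = 1/(-60) = -1/60 ≈ -0.016667)
Y(a) = -1/60
Y(6*m(1, 4)) - l(-105) = -1/60 - 1*(-105)² = -1/60 - 1*11025 = -1/60 - 11025 = -661501/60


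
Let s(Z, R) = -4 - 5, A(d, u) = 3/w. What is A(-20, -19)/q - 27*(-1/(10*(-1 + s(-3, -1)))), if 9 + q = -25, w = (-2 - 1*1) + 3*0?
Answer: -409/1700 ≈ -0.24059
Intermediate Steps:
w = -3 (w = (-2 - 1) + 0 = -3 + 0 = -3)
A(d, u) = -1 (A(d, u) = 3/(-3) = 3*(-1/3) = -1)
s(Z, R) = -9
q = -34 (q = -9 - 25 = -34)
A(-20, -19)/q - 27*(-1/(10*(-1 + s(-3, -1)))) = -1/(-34) - 27*(-1/(10*(-1 - 9))) = -1*(-1/34) - 27/((-10*(-10))) = 1/34 - 27/100 = -409/1700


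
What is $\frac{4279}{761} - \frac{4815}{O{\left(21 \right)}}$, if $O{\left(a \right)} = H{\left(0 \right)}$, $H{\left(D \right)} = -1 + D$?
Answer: $\frac{3668494}{761} \approx 4820.6$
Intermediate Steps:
$O{\left(a \right)} = -1$ ($O{\left(a \right)} = -1 + 0 = -1$)
$\frac{4279}{761} - \frac{4815}{O{\left(21 \right)}} = \frac{4279}{761} - \frac{4815}{-1} = 4279 \cdot \frac{1}{761} - -4815 = \frac{4279}{761} + 4815 = \frac{3668494}{761}$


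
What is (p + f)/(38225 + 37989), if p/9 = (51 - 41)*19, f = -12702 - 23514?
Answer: -17253/38107 ≈ -0.45275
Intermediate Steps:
f = -36216
p = 1710 (p = 9*((51 - 41)*19) = 9*(10*19) = 9*190 = 1710)
(p + f)/(38225 + 37989) = (1710 - 36216)/(38225 + 37989) = -34506/76214 = -34506*1/76214 = -17253/38107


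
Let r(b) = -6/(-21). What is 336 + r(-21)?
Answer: 2354/7 ≈ 336.29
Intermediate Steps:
r(b) = 2/7 (r(b) = -6*(-1/21) = 2/7)
336 + r(-21) = 336 + 2/7 = 2354/7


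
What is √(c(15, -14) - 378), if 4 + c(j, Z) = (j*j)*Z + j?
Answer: I*√3517 ≈ 59.304*I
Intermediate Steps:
c(j, Z) = -4 + j + Z*j² (c(j, Z) = -4 + ((j*j)*Z + j) = -4 + (j²*Z + j) = -4 + (Z*j² + j) = -4 + (j + Z*j²) = -4 + j + Z*j²)
√(c(15, -14) - 378) = √((-4 + 15 - 14*15²) - 378) = √((-4 + 15 - 14*225) - 378) = √((-4 + 15 - 3150) - 378) = √(-3139 - 378) = √(-3517) = I*√3517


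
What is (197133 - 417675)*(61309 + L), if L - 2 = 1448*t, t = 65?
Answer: -34279063602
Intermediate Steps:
L = 94122 (L = 2 + 1448*65 = 2 + 94120 = 94122)
(197133 - 417675)*(61309 + L) = (197133 - 417675)*(61309 + 94122) = -220542*155431 = -34279063602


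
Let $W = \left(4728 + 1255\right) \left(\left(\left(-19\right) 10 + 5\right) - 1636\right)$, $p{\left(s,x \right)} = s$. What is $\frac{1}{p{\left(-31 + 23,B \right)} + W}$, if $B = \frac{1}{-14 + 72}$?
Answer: $- \frac{1}{10895051} \approx -9.1785 \cdot 10^{-8}$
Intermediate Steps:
$B = \frac{1}{58} \approx 0.017241$
$W = -10895043$ ($W = 5983 \left(\left(-190 + 5\right) - 1636\right) = 5983 \left(-185 - 1636\right) = 5983 \left(-1821\right) = -10895043$)
$\frac{1}{p{\left(-31 + 23,B \right)} + W} = \frac{1}{\left(-31 + 23\right) - 10895043} = \frac{1}{-8 - 10895043} = \frac{1}{-10895051} = - \frac{1}{10895051}$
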